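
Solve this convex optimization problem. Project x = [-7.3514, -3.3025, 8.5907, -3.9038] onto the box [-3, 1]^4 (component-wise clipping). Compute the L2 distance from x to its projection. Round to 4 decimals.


Project each component onto [-3, 1].
clip(-7.3514) = -3.0, clip(-3.3025) = -3.0, clip(8.5907) = 1.0, clip(-3.9038) = -3.0
Projection = [-3.0, -3.0, 1.0, -3.0]
Squared diffs: [18.9347, 0.0915, 57.6187, 0.8169]
Distance = sqrt(77.4618) = 8.8012


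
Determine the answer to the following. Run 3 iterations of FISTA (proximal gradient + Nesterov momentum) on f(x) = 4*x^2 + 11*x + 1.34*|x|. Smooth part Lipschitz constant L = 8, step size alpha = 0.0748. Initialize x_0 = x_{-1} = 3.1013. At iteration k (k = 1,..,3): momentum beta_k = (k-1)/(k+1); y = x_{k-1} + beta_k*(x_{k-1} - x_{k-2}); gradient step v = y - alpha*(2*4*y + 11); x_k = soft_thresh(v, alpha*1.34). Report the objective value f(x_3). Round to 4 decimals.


FISTA on f(x) = 4*x^2 + 11*x + 1.34*|x|
L = 8, alpha = 0.0748
Iteration 1: beta = 0.0, y = 3.1013 + 0.0*(3.1013 - 3.1013) = 3.1013
  grad(y) = 35.8104, v = y - alpha*grad = 0.4227
  prox(v) = soft_thresh(0.4227, 0.1002) = 0.3225
Iteration 2: beta = 0.3333, y = 0.3225 + 0.3333*(0.3225 - 3.1013) = -0.6038
  grad(y) = 6.1693, v = y - alpha*grad = -1.0653
  prox(v) = soft_thresh(-1.0653, 0.1002) = -0.9651
Iteration 3: beta = 0.5, y = -0.9651 + 0.5*(-0.9651 - 0.3225) = -1.6088
  grad(y) = -1.8706, v = y - alpha*grad = -1.4689
  prox(v) = soft_thresh(-1.4689, 0.1002) = -1.3687
f(x_3) = 4*(-1.3687)^2 + 11*(-1.3687) + 1.34*|-1.3687| = -5.7283


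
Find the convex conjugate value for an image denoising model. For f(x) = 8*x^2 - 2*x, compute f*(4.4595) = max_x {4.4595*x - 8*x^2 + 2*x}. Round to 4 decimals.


f*(y) = sup_x {y*x - a*x^2 - b*x} = sup_x {(y-b)*x - a*x^2}
FOC: (y - b) - 2a*x = 0 => x* = (y - b)/(2a)
x* = (4.4595 + 2)/(2*8) = 0.4037
f*(4.4595) = (y-b)^2/(4a) = (4.4595 + 2)^2/(4*8)
= 41.7251/32 = 1.3039


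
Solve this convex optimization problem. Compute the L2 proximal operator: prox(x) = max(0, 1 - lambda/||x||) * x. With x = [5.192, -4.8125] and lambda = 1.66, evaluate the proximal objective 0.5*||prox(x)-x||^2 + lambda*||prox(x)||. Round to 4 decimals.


Step 1: Compute ||x||.
||x|| = 7.0793
Step 2: Compute scaling factor.
scale = max(0, 1 - 1.66/7.0793) = 0.7655
Step 3: prox(x) = [3.9746, -3.684]
||prox(x)|| = 5.4193
Step 4: Proximal objective.
0.5*||prox-x||^2 = 1.3778
lambda*||prox|| = 8.996
Total = 10.3739


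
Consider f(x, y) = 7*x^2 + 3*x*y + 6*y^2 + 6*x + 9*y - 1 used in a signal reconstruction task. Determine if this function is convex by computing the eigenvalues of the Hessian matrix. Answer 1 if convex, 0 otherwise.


The Hessian of f(x,y) = 7*x^2 + 3*x*y + 6*y^2 + 6*x + 9*y - 1 is:
H = [[14, 3], [3, 12]]
Trace = 14 + 12 = 26
Determinant = 14*12 - (3)^2 = 159
Discriminant = (26)^2 - 4*159 = 40.0
Eigenvalues: lambda_1 = 9.8377, lambda_2 = 16.1623
The function is convex.

1


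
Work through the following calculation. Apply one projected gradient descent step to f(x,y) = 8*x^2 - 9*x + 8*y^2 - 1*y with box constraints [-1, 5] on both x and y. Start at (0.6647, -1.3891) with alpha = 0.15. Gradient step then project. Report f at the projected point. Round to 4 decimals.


Step 1: Compute gradient at (0.6647, -1.3891).
grad_x = 2*8*0.6647 - 9 = 1.6352
grad_y = 2*8*-1.3891 - 1 = -23.2256
Step 2: Gradient step.
x_raw = 0.6647 - 0.15*1.6352 = 0.4194
y_raw = -1.3891 - 0.15*-23.2256 = 2.0947
Step 3: Project onto [-1, 5].
x_proj = clip(0.4194) = 0.4194
y_proj = clip(2.0947) = 2.0947
Step 4: Evaluate f.
f(0.4194, 2.0947) = 30.6413


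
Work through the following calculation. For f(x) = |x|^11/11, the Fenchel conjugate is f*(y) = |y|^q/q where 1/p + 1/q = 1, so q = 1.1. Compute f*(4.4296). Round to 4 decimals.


The conjugate exponent q satisfies 1/p + 1/q = 1.
p = 11, so q = 11/(11 - 1) = 1.1
|y|^q = 4.4296^1.1 = 5.1404
f*(4.4296) = 5.1404 / 1.1 = 4.6731


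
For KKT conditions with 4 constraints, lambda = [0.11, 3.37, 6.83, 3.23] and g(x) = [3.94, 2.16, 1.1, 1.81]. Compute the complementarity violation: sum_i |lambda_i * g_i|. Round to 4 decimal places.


KKT complementary slackness check:
lambda_1 * g_1 = 0.11 * 3.94 = 0.4334
lambda_2 * g_2 = 3.37 * 2.16 = 7.2792
lambda_3 * g_3 = 6.83 * 1.1 = 7.513
lambda_4 * g_4 = 3.23 * 1.81 = 5.8463
Total violation = 0.4334 + 7.2792 + 7.513 + 5.8463 = 21.0719


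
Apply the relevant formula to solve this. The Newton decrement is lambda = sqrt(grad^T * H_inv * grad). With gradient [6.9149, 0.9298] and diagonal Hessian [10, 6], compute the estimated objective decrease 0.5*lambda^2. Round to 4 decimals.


Step 1: H is diagonal, so H^(-1) * g = [0.6915, 0.155].
Step 2: g^T H^(-1) g = sum_i g_i^2 / H_ii
  = (6.9149)^2/10 + (0.9298)^2/6
  = 4.7816 + 0.1441 = 4.9257
Step 3: Objective decrease = 0.5 * g^T H^(-1) g = 2.4628


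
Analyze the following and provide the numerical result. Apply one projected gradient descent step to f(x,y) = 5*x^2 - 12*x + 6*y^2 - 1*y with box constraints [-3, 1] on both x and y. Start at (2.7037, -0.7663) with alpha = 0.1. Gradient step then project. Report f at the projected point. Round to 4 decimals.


Step 1: Compute gradient at (2.7037, -0.7663).
grad_x = 2*5*2.7037 - 12 = 15.037
grad_y = 2*6*-0.7663 - 1 = -10.1956
Step 2: Gradient step.
x_raw = 2.7037 - 0.1*15.037 = 1.2
y_raw = -0.7663 - 0.1*-10.1956 = 0.2533
Step 3: Project onto [-3, 1].
x_proj = clip(1.2) = 1.0
y_proj = clip(0.2533) = 0.2533
Step 4: Evaluate f.
f(1.0, 0.2533) = -6.8684


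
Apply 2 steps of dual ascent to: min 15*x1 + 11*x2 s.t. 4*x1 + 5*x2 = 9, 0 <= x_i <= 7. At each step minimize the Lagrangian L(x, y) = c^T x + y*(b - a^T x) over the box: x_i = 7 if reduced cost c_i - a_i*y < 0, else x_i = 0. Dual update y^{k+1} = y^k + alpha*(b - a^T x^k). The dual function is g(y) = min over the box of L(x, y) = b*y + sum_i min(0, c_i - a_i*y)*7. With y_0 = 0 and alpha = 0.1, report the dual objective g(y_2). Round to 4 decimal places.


Dual ascent for LP: min 15*x1 + 11*x2, 4*x1 + 5*x2 = 9, 0 <= x_i <= 7
Step 1: y^k = 0.0, reduced costs: (15.0, 11.0)
  x^k = (0.0, 0.0), subgradient = b - a^T x = 9.0
  y^{k+1} = 0.0 + 0.1*9.0 = 0.9
Step 2: y^k = 0.9, reduced costs: (11.4, 6.5)
  x^k = (0.0, 0.0), subgradient = b - a^T x = 9.0
  y^{k+1} = 0.9 + 0.1*9.0 = 1.8
Dual objective at y_2 = 1.8: reduced costs (7.8, 2.0), box minimizer x = (0.0, 0.0)
g(y_2) = b*y + (c1 - a1*y)*x1 + (c2 - a2*y)*x2 = 9*1.8 + 7.8*0.0 + 2.0*0.0 = 16.2 + 0.0 + 0.0 = 16.2


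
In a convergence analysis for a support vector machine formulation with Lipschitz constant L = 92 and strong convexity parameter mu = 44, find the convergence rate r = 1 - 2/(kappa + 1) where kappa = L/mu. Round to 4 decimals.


Step 1: Compute the condition number.
kappa = L/mu = 92/44 = 2.0909
Step 2: Compute the convergence rate.
r = 1 - 2/(kappa + 1) = 1 - 2*mu/(L + mu) = (L - mu)/(L + mu) = 48/136 = 0.3529


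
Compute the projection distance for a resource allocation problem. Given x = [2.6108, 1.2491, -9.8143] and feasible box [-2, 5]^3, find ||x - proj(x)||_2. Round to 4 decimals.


Project each component onto [-2, 5].
clip(2.6108) = 2.6108, clip(1.2491) = 1.2491, clip(-9.8143) = -2.0
Projection = [2.6108, 1.2491, -2.0]
Squared diffs: [0.0, 0.0, 61.0633]
Distance = sqrt(61.0633) = 7.8143


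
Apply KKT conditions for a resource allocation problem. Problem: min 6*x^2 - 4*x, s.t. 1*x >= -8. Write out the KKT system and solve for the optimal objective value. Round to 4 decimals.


Step 1: Try lambda = 0 (constraint inactive).
Stationarity: 2*6*x - 4 = 0
x* = 4/(2*6) = 1/3 = 0.3333 (rounded; the exact value 1/3 is used below)
Check constraint: 1*0.3333 = 0.3333 >= -8 -- satisfied.
Step 2: Compute optimal value.
f(x*) = 6*(1/3)^2 - 4*(1/3) = -0.6667


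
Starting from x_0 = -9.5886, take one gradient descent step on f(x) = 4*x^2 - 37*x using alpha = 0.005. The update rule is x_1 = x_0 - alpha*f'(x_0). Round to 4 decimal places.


We compute the gradient at x_0 and apply the update.
f'(x) = 8*x - 37
f'(-9.5886) = 8*-9.5886 - 37 = -113.7088
x_1 = -9.5886 - 0.005*-113.7088 = -9.0201


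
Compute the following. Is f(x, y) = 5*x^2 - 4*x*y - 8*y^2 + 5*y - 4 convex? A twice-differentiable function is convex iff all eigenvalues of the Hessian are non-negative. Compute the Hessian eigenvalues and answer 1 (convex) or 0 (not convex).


The Hessian of f(x,y) = 5*x^2 - 4*x*y - 8*y^2 + 5*y - 4 is:
H = [[10, -4], [-4, -16]]
Trace = 10 - 16 = -6
Determinant = 10*-16 - (-4)^2 = -176
Discriminant = (-6)^2 - 4*-176 = 740.0
Eigenvalues: lambda_1 = -16.6015, lambda_2 = 10.6015
The function is not convex.

0


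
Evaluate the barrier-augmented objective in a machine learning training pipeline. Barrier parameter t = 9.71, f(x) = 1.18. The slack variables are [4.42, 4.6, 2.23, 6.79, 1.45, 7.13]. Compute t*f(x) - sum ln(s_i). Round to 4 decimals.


Step 1: Compute log-barrier.
ln values: [1.4861, 1.5261, 0.802, 1.9155, 0.3716, 1.9643]
phi = -(1.4861 + 1.5261 + 0.802 + 1.9155 + 0.3716 + 1.9643) = -8.0655
Step 2: Compute augmented objective.
t*f(x) = 9.71*1.18 = 11.4578
Total = 11.4578 - 8.0655 = 3.3923


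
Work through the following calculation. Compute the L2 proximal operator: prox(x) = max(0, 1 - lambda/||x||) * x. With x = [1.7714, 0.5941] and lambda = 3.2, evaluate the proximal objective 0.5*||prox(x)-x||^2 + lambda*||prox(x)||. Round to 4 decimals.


Step 1: Compute ||x||.
||x|| = 1.8684
Step 2: Compute scaling factor.
scale = max(0, 1 - 3.2/1.8684) = 0.0
Step 3: prox(x) = [0.0, 0.0]
||prox(x)|| = 0.0
Step 4: Proximal objective.
0.5*||prox-x||^2 = 1.7454
lambda*||prox|| = 0.0
Total = 1.7454


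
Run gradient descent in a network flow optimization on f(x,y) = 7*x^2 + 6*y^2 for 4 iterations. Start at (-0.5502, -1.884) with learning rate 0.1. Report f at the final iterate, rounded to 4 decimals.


Gradient descent on f(x,y) = 7*x^2 + 6*y^2.
Starting point: (-0.5502, -1.884), alpha = 0.1
Step 1: grad_x = 2*7*-0.5502 = -7.7028, grad_y = 2*6*-1.884 = -22.608
  x_1 = -0.5502 - 0.1*-7.7028 = 0.2201
  y_1 = -1.884 - 0.1*-22.608 = 0.3768
Step 2: grad_x = 2*7*0.2201 = 3.0811, grad_y = 2*6*0.3768 = 4.5216
  x_2 = 0.2201 - 0.1*3.0811 = -0.088
  y_2 = 0.3768 - 0.1*4.5216 = -0.0754
Step 3: grad_x = 2*7*-0.088 = -1.2324, grad_y = 2*6*-0.0754 = -0.9043
  x_3 = -0.088 - 0.1*-1.2324 = 0.0352
  y_3 = -0.0754 - 0.1*-0.9043 = 0.0151
Step 4: grad_x = 2*7*0.0352 = 0.493, grad_y = 2*6*0.0151 = 0.1809
  x_4 = 0.0352 - 0.1*0.493 = -0.0141
  y_4 = 0.0151 - 0.1*0.1809 = -0.003
f(-0.0141, -0.003) = 7*(-0.0141)^2 + 6*(-0.003)^2 = 0.0014


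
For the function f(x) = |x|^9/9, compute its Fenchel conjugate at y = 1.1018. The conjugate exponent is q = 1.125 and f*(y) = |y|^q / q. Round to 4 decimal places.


The conjugate exponent q satisfies 1/p + 1/q = 1.
p = 9, so q = 9/(9 - 1) = 1.125
|y|^q = 1.1018^1.125 = 1.1152
f*(1.1018) = 1.1152 / 1.125 = 0.9913


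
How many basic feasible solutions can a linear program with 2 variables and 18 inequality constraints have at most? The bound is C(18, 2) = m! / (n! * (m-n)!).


Each vertex corresponds to some choice of n active constraints out of m, so the number of vertices is at most C(m, n) = m! / (n!(m-n)!).
m = 18, n = 2
Numerator: 18 * 17
Denominator: 2! = 2
C(18, 2) = 153


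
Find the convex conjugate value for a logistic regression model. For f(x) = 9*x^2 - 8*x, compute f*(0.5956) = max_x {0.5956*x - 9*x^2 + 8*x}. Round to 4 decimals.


f*(y) = sup_x {y*x - a*x^2 - b*x} = sup_x {(y-b)*x - a*x^2}
FOC: (y - b) - 2a*x = 0 => x* = (y - b)/(2a)
x* = (0.5956 + 8)/(2*9) = 0.4775
f*(0.5956) = (y-b)^2/(4a) = (0.5956 + 8)^2/(4*9)
= 73.8843/36 = 2.0523


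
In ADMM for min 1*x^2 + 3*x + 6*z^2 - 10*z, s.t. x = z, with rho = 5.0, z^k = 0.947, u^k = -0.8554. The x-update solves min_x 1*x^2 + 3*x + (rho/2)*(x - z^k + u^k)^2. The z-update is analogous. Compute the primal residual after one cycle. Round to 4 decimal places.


ADMM iteration with rho = 5.0, z^k = 0.947, u^k = -0.8554
Step 1: x-update.
Minimize 1*x^2 + 3*x + (5.0/2)*(x - 0.947 - 0.8554)^2
FOC: (2*1 + 5.0)*x = -3 + 5.0*(0.947 + 0.8554)
x^{k+1} = 0.8589
Step 2: z-update.
Minimize 6*z^2 - 10*z + (5.0/2)*(0.8589 - z - 0.8554)^2
FOC: (2*6 + 5.0)*z = 10 + 5.0*(0.8589 - 0.8554)
z^{k+1} = 0.5893
Step 3: u-update.
u^{k+1} = -0.8554 + 0.8589 - 0.5893 = -0.5858
Step 4: Primal residual = |0.8589 - 0.5893| = 0.2696


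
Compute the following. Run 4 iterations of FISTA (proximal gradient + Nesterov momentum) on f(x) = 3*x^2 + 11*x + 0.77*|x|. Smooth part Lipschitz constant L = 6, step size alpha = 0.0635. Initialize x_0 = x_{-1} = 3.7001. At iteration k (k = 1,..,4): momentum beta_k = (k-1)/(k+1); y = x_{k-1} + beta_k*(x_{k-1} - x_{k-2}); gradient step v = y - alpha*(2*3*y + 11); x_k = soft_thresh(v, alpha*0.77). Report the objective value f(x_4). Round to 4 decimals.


FISTA on f(x) = 3*x^2 + 11*x + 0.77*|x|
L = 6, alpha = 0.0635
Iteration 1: beta = 0.0, y = 3.7001 + 0.0*(3.7001 - 3.7001) = 3.7001
  grad(y) = 33.2006, v = y - alpha*grad = 1.5919
  prox(v) = soft_thresh(1.5919, 0.0489) = 1.543
Iteration 2: beta = 0.3333, y = 1.543 + 0.3333*(1.543 - 3.7001) = 0.8239
  grad(y) = 15.9435, v = y - alpha*grad = -0.1885
  prox(v) = soft_thresh(-0.1885, 0.0489) = -0.1396
Iteration 3: beta = 0.5, y = -0.1396 + 0.5*(-0.1396 - 1.543) = -0.9809
  grad(y) = 5.1147, v = y - alpha*grad = -1.3057
  prox(v) = soft_thresh(-1.3057, 0.0489) = -1.2568
Iteration 4: beta = 0.6, y = -1.2568 + 0.6*(-1.2568 + 0.1396) = -1.9271
  grad(y) = -0.5624, v = y - alpha*grad = -1.8914
  prox(v) = soft_thresh(-1.8914, 0.0489) = -1.8425
f(x_4) = 3*(-1.8425)^2 + 11*(-1.8425) + 0.77*|-1.8425| = -8.6644


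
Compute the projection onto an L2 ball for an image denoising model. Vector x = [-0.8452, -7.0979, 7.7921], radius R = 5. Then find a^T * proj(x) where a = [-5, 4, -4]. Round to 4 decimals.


Step 1: Compute ||x|| (intermediates to 6 decimals).
||x|| = sqrt((-0.8452)^2 + (-7.0979)^2 + 7.7921^2) = 10.57409
Step 2: Project.
Since ||x|| > R, scale = R/||x|| = 5/10.57409 = 0.472854, proj(x) = scale * x
proj(x) = [-0.399656, -3.35627, 3.684526]
Step 3: Dot product.
a^T * proj(x) = -5*(-0.399656) + 4*(-3.35627) - 4*3.684526 = -26.1649


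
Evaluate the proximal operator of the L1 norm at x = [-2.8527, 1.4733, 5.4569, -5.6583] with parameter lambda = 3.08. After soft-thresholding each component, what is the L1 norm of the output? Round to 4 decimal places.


Soft-thresholding with lambda = 3.08:
prox(-2.8527) = sign(-2.8527)*max(|-2.8527| - 3.08, 0) = 0.0
prox(1.4733) = sign(1.4733)*max(|1.4733| - 3.08, 0) = 0.0
prox(5.4569) = sign(5.4569)*max(|5.4569| - 3.08, 0) = 2.3769
prox(-5.6583) = sign(-5.6583)*max(|-5.6583| - 3.08, 0) = -2.5783
prox(x) = [0.0, 0.0, 2.3769, -2.5783]
||prox(x)||_1 = 0.0 + 0.0 + 2.3769 + 2.5783 = 4.9552


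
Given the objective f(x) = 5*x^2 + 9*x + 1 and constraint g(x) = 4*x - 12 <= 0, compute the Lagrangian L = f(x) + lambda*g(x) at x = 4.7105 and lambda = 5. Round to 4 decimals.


Step 1: Evaluate f(x).
f(4.7105) = 5*4.7105^2 + 9*4.7105 + 1 = 154.3386
Step 2: Evaluate g(x).
g(4.7105) = 4*4.7105 - 12 = 6.842
Step 3: Compute Lagrangian.
L = 154.3386 + 5*6.842 = 188.5486


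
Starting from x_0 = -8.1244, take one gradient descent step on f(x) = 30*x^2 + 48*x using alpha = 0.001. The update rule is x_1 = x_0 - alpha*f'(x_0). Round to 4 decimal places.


We compute the gradient at x_0 and apply the update.
f'(x) = 60*x + 48
f'(-8.1244) = 60*-8.1244 + 48 = -439.464
x_1 = -8.1244 - 0.001*-439.464 = -7.6849


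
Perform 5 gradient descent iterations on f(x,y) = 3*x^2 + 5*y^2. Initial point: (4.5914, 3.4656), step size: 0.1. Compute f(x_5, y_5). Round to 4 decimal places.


Gradient descent on f(x,y) = 3*x^2 + 5*y^2.
Starting point: (4.5914, 3.4656), alpha = 0.1
Step 1: grad_x = 2*3*4.5914 = 27.5484, grad_y = 2*5*3.4656 = 34.656
  x_1 = 4.5914 - 0.1*27.5484 = 1.8366
  y_1 = 3.4656 - 0.1*34.656 = -0.0
Step 2: grad_x = 2*3*1.8366 = 11.0194, grad_y = 2*5*-0.0 = -0.0
  x_2 = 1.8366 - 0.1*11.0194 = 0.7346
  y_2 = -0.0 - 0.1*-0.0 = 0.0
Step 3: grad_x = 2*3*0.7346 = 4.4077, grad_y = 2*5*0.0 = 0.0
  x_3 = 0.7346 - 0.1*4.4077 = 0.2938
  y_3 = 0.0 - 0.1*0.0 = 0.0
Step 4: grad_x = 2*3*0.2938 = 1.7631, grad_y = 2*5*0.0 = 0.0
  x_4 = 0.2938 - 0.1*1.7631 = 0.1175
  y_4 = 0.0 - 0.1*0.0 = 0.0
Step 5: grad_x = 2*3*0.1175 = 0.7052, grad_y = 2*5*0.0 = 0.0
  x_5 = 0.1175 - 0.1*0.7052 = 0.047
  y_5 = 0.0 - 0.1*0.0 = 0.0
f(0.047, 0.0) = 3*0.047^2 + 5*0.0^2 = 0.0066


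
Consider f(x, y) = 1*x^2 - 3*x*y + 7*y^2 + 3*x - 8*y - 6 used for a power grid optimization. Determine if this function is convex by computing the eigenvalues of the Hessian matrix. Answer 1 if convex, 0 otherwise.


The Hessian of f(x,y) = 1*x^2 - 3*x*y + 7*y^2 + 3*x - 8*y - 6 is:
H = [[2, -3], [-3, 14]]
Trace = 2 + 14 = 16
Determinant = 2*14 - (-3)^2 = 19
Discriminant = (16)^2 - 4*19 = 180.0
Eigenvalues: lambda_1 = 1.2918, lambda_2 = 14.7082
The function is convex.

1


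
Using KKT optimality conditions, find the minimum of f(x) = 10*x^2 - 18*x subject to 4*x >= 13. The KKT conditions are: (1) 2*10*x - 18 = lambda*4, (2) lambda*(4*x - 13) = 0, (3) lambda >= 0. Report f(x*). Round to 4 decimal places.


Step 1: Try lambda = 0 (constraint inactive).
x_unc = 18/(2*10) = 0.9
Check: 4*0.9 = 3.6 < 13 -- violated!
Step 2: Constraint must be active: 4*x = 13
x* = 13/4 = 3.25
lambda = (2*10*3.25 - 18)/4 = 11.75
Step 3: Compute optimal value.
f(x*) = 10*3.25^2 - 18*3.25 = 47.125


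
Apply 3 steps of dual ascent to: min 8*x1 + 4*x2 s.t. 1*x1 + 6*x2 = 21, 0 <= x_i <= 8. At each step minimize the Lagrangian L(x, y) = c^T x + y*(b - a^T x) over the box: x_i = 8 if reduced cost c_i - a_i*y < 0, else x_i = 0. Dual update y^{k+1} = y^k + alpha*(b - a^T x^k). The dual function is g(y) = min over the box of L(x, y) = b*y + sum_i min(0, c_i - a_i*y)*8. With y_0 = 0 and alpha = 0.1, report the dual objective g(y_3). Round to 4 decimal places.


Dual ascent for LP: min 8*x1 + 4*x2, 1*x1 + 6*x2 = 21, 0 <= x_i <= 8
Step 1: y^k = 0.0, reduced costs: (8.0, 4.0)
  x^k = (0.0, 0.0), subgradient = b - a^T x = 21.0
  y^{k+1} = 0.0 + 0.1*21.0 = 2.1
Step 2: y^k = 2.1, reduced costs: (5.9, -8.6)
  x^k = (0.0, 8.0), subgradient = b - a^T x = -27.0
  y^{k+1} = 2.1 + 0.1*-27.0 = -0.6
Step 3: y^k = -0.6, reduced costs: (8.6, 7.6)
  x^k = (0.0, 0.0), subgradient = b - a^T x = 21.0
  y^{k+1} = -0.6 + 0.1*21.0 = 1.5
Dual objective at y_3 = 1.5: reduced costs (6.5, -5.0), box minimizer x = (0.0, 8.0)
g(y_3) = b*y + (c1 - a1*y)*x1 + (c2 - a2*y)*x2 = 21*1.5 + 6.5*0.0 + (-5.0)*8.0 = 31.5 + 0.0 - 40.0 = -8.5


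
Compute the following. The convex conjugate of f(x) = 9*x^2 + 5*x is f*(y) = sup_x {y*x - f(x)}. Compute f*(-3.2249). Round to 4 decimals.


f*(y) = sup_x {y*x - a*x^2 - b*x} = sup_x {(y-b)*x - a*x^2}
FOC: (y - b) - 2a*x = 0 => x* = (y - b)/(2a)
x* = (-3.2249 - 5)/(2*9) = -0.4569
f*(-3.2249) = (y-b)^2/(4a) = (-3.2249 - 5)^2/(4*9)
= 67.649/36 = 1.8791


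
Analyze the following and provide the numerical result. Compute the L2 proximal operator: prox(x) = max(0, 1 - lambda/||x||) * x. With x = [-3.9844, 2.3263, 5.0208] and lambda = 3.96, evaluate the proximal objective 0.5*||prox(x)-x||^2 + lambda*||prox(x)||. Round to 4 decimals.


Step 1: Compute ||x||.
||x|| = 6.8188
Step 2: Compute scaling factor.
scale = max(0, 1 - 3.96/6.8188) = 0.4192
Step 3: prox(x) = [-1.6705, 0.9753, 2.105]
||prox(x)|| = 2.8588
Step 4: Proximal objective.
0.5*||prox-x||^2 = 7.8408
lambda*||prox|| = 11.3208
Total = 19.1615


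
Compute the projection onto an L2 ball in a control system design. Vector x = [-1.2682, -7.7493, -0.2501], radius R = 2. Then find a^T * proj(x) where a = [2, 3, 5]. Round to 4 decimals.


Step 1: Compute ||x|| (intermediates to 6 decimals).
||x|| = sqrt((-1.2682)^2 + (-7.7493)^2 + (-0.2501)^2) = 7.856369
Step 2: Project.
Since ||x|| > R, scale = R/||x|| = 2/7.856369 = 0.254571, proj(x) = scale * x
proj(x) = [-0.322847, -1.972747, -0.063668]
Step 3: Dot product.
a^T * proj(x) = 2*(-0.322847) + 3*(-1.972747) + 5*(-0.063668) = -6.8823


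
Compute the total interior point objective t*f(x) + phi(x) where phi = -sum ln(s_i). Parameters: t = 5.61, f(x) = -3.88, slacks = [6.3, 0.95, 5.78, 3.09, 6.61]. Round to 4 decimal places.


Step 1: Compute log-barrier.
ln values: [1.8405, -0.0513, 1.7544, 1.1282, 1.8886]
phi = -(1.8405 - 0.0513 + 1.7544 + 1.1282 + 1.8886) = -6.5604
Step 2: Compute augmented objective.
t*f(x) = 5.61*-3.88 = -21.7668
Total = -21.7668 - 6.5604 = -28.3272


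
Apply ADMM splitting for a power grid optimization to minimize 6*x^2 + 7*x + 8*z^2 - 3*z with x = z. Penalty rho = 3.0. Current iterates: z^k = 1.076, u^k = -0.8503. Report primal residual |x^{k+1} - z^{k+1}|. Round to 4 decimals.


ADMM iteration with rho = 3.0, z^k = 1.076, u^k = -0.8503
Step 1: x-update.
Minimize 6*x^2 + 7*x + (3.0/2)*(x - 1.076 - 0.8503)^2
FOC: (2*6 + 3.0)*x = -7 + 3.0*(1.076 + 0.8503)
x^{k+1} = -0.0814
Step 2: z-update.
Minimize 8*z^2 - 3*z + (3.0/2)*(-0.0814 - z - 0.8503)^2
FOC: (2*8 + 3.0)*z = 3 + 3.0*(-0.0814 - 0.8503)
z^{k+1} = 0.0108
Step 3: u-update.
u^{k+1} = -0.8503 - 0.0814 - 0.0108 = -0.9425
Step 4: Primal residual = |-0.0814 - 0.0108| = 0.0922


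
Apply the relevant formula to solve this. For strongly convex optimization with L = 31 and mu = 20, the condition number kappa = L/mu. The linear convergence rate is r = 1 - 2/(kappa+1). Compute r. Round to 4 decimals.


Step 1: Compute the condition number.
kappa = L/mu = 31/20 = 1.55
Step 2: Compute the convergence rate.
r = 1 - 2/(kappa + 1) = 1 - 2*mu/(L + mu) = (L - mu)/(L + mu) = 11/51 = 0.2157


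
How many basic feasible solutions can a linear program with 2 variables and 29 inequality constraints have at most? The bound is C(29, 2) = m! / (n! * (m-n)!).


Each vertex corresponds to some choice of n active constraints out of m, so the number of vertices is at most C(m, n) = m! / (n!(m-n)!).
m = 29, n = 2
Numerator: 29 * 28
Denominator: 2! = 2
C(29, 2) = 406


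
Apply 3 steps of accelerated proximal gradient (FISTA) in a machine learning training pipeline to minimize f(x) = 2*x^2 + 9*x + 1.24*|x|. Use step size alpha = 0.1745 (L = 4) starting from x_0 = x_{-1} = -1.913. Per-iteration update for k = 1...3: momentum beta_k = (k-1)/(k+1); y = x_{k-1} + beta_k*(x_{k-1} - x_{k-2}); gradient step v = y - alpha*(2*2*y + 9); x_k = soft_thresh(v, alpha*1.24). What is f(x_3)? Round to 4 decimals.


FISTA on f(x) = 2*x^2 + 9*x + 1.24*|x|
L = 4, alpha = 0.1745
Iteration 1: beta = 0.0, y = -1.913 + 0.0*(-1.913 + 1.913) = -1.913
  grad(y) = 1.348, v = y - alpha*grad = -2.1482
  prox(v) = soft_thresh(-2.1482, 0.2164) = -1.9318
Iteration 2: beta = 0.3333, y = -1.9318 + 0.3333*(-1.9318 + 1.913) = -1.9381
  grad(y) = 1.2475, v = y - alpha*grad = -2.1558
  prox(v) = soft_thresh(-2.1558, 0.2164) = -1.9394
Iteration 3: beta = 0.5, y = -1.9394 + 0.5*(-1.9394 + 1.9318) = -1.9432
  grad(y) = 1.2271, v = y - alpha*grad = -2.1574
  prox(v) = soft_thresh(-2.1574, 0.2164) = -1.941
f(x_3) = 2*(-1.941)^2 + 9*(-1.941) + 1.24*|-1.941| = -7.5272


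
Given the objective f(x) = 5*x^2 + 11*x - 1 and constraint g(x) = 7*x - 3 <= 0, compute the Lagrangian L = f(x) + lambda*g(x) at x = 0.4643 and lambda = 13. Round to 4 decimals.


Step 1: Evaluate f(x).
f(0.4643) = 5*0.4643^2 + 11*0.4643 - 1 = 5.1852
Step 2: Evaluate g(x).
g(0.4643) = 7*0.4643 - 3 = 0.2501
Step 3: Compute Lagrangian.
L = 5.1852 + 13*0.2501 = 8.4365


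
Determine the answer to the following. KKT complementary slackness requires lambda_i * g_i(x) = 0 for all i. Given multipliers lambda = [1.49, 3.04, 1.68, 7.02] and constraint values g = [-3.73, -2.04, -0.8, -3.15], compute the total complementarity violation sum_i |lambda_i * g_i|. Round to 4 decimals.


KKT complementary slackness check:
lambda_1 * g_1 = 1.49 * -3.73 = -5.5577
lambda_2 * g_2 = 3.04 * -2.04 = -6.2016
lambda_3 * g_3 = 1.68 * -0.8 = -1.344
lambda_4 * g_4 = 7.02 * -3.15 = -22.113
Total violation = 5.5577 + 6.2016 + 1.344 + 22.113 = 35.2163


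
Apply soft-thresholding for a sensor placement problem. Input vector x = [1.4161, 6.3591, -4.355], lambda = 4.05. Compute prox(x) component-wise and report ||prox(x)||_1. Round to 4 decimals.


Soft-thresholding with lambda = 4.05:
prox(1.4161) = sign(1.4161)*max(|1.4161| - 4.05, 0) = 0.0
prox(6.3591) = sign(6.3591)*max(|6.3591| - 4.05, 0) = 2.3091
prox(-4.355) = sign(-4.355)*max(|-4.355| - 4.05, 0) = -0.305
prox(x) = [0.0, 2.3091, -0.305]
||prox(x)||_1 = 0.0 + 2.3091 + 0.305 = 2.6141


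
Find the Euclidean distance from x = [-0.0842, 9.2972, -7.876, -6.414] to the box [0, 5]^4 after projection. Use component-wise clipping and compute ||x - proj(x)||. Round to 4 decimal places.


Project each component onto [0, 5].
clip(-0.0842) = 0.0, clip(9.2972) = 5.0, clip(-7.876) = 0.0, clip(-6.414) = 0.0
Projection = [0.0, 5.0, 0.0, 0.0]
Squared diffs: [0.0071, 18.4659, 62.0314, 41.1394]
Distance = sqrt(121.6438) = 11.0292


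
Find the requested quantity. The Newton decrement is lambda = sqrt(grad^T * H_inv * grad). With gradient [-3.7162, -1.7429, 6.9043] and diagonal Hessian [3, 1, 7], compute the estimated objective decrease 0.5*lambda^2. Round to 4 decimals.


Step 1: H is diagonal, so H^(-1) * g = [-1.2387, -1.7429, 0.9863].
Step 2: g^T H^(-1) g = sum_i g_i^2 / H_ii
  = (-3.7162)^2/3 + (-1.7429)^2/1 + (6.9043)^2/7
  = 4.6034 + 3.0377 + 6.8099 = 14.451
Step 3: Objective decrease = 0.5 * g^T H^(-1) g = 7.2255


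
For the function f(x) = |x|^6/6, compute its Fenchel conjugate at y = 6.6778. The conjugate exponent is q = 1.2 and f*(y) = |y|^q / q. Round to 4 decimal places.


The conjugate exponent q satisfies 1/p + 1/q = 1.
p = 6, so q = 6/(6 - 1) = 1.2
|y|^q = 6.6778^1.2 = 9.7625
f*(6.6778) = 9.7625 / 1.2 = 8.1354


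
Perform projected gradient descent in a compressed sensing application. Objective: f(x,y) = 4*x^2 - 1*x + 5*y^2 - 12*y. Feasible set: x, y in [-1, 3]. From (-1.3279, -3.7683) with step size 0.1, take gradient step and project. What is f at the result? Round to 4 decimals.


Step 1: Compute gradient at (-1.3279, -3.7683).
grad_x = 2*4*-1.3279 - 1 = -11.6232
grad_y = 2*5*-3.7683 - 12 = -49.683
Step 2: Gradient step.
x_raw = -1.3279 - 0.1*-11.6232 = -0.1656
y_raw = -3.7683 - 0.1*-49.683 = 1.2
Step 3: Project onto [-1, 3].
x_proj = clip(-0.1656) = -0.1656
y_proj = clip(1.2) = 1.2
Step 4: Evaluate f.
f(-0.1656, 1.2) = -6.9248


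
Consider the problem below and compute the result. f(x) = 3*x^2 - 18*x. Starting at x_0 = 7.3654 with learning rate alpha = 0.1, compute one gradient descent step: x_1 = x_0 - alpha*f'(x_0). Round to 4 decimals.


We compute the gradient at x_0 and apply the update.
f'(x) = 6*x - 18
f'(7.3654) = 6*7.3654 - 18 = 26.1924
x_1 = 7.3654 - 0.1*26.1924 = 4.7462


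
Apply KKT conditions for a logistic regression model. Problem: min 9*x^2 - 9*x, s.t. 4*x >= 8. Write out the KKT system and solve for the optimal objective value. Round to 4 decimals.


Step 1: Try lambda = 0 (constraint inactive).
x_unc = 9/(2*9) = 0.5
Check: 4*0.5 = 2.0 < 8 -- violated!
Step 2: Constraint must be active: 4*x = 8
x* = 8/4 = 2.0
lambda = (2*9*2.0 - 9)/4 = 6.75
Step 3: Compute optimal value.
f(x*) = 9*2.0^2 - 9*2.0 = 18.0


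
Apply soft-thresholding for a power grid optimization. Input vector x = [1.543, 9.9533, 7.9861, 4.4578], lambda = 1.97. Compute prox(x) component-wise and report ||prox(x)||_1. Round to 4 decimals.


Soft-thresholding with lambda = 1.97:
prox(1.543) = sign(1.543)*max(|1.543| - 1.97, 0) = 0.0
prox(9.9533) = sign(9.9533)*max(|9.9533| - 1.97, 0) = 7.9833
prox(7.9861) = sign(7.9861)*max(|7.9861| - 1.97, 0) = 6.0161
prox(4.4578) = sign(4.4578)*max(|4.4578| - 1.97, 0) = 2.4878
prox(x) = [0.0, 7.9833, 6.0161, 2.4878]
||prox(x)||_1 = 0.0 + 7.9833 + 6.0161 + 2.4878 = 16.4872


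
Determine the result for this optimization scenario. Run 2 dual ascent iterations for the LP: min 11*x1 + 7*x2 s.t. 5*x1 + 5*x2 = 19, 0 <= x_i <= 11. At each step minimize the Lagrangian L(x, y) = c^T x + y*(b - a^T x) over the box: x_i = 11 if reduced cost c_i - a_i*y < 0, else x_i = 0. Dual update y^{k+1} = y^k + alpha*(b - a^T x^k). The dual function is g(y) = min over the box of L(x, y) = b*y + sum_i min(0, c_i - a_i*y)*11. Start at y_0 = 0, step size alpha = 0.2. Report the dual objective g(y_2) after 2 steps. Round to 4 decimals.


Dual ascent for LP: min 11*x1 + 7*x2, 5*x1 + 5*x2 = 19, 0 <= x_i <= 11
Step 1: y^k = 0.0, reduced costs: (11.0, 7.0)
  x^k = (0.0, 0.0), subgradient = b - a^T x = 19.0
  y^{k+1} = 0.0 + 0.2*19.0 = 3.8
Step 2: y^k = 3.8, reduced costs: (-8.0, -12.0)
  x^k = (11.0, 11.0), subgradient = b - a^T x = -91.0
  y^{k+1} = 3.8 + 0.2*-91.0 = -14.4
Dual objective at y_2 = -14.4: reduced costs (83.0, 79.0), box minimizer x = (0.0, 0.0)
g(y_2) = b*y + (c1 - a1*y)*x1 + (c2 - a2*y)*x2 = 19*(-14.4) + 83.0*0.0 + 79.0*0.0 = -273.6 + 0.0 + 0.0 = -273.6


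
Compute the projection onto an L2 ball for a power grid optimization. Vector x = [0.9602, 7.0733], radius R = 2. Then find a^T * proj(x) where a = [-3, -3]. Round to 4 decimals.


Step 1: Compute ||x|| (intermediates to 6 decimals).
||x|| = sqrt(0.9602^2 + 7.0733^2) = 7.138176
Step 2: Project.
Since ||x|| > R, scale = R/||x|| = 2/7.138176 = 0.280184, proj(x) = scale * x
proj(x) = [0.269033, 1.981825]
Step 3: Dot product.
a^T * proj(x) = -3*0.269033 - 3*1.981825 = -6.7526


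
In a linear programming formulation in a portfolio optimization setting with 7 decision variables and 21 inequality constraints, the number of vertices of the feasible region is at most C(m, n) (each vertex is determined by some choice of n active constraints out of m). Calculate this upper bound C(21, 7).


Each vertex corresponds to some choice of n active constraints out of m, so the number of vertices is at most C(m, n) = m! / (n!(m-n)!).
m = 21, n = 7
Numerator: 21 * 20 * 19 * 18 * 17 * 16 * 15
Denominator: 7! = 5040
C(21, 7) = 116280


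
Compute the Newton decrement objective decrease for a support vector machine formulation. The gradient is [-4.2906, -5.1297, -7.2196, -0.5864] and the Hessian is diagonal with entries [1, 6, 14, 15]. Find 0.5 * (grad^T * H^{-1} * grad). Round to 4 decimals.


Step 1: H is diagonal, so H^(-1) * g = [-4.2906, -0.855, -0.5157, -0.0391].
Step 2: g^T H^(-1) g = sum_i g_i^2 / H_ii
  = (-4.2906)^2/1 + (-5.1297)^2/6 + (-7.2196)^2/14 + (-0.5864)^2/15
  = 18.4092 + 4.3856 + 3.723 + 0.0229 = 26.5409
Step 3: Objective decrease = 0.5 * g^T H^(-1) g = 13.2704


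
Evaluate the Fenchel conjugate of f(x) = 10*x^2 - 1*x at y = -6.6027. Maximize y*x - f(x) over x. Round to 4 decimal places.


f*(y) = sup_x {y*x - a*x^2 - b*x} = sup_x {(y-b)*x - a*x^2}
FOC: (y - b) - 2a*x = 0 => x* = (y - b)/(2a)
x* = (-6.6027 + 1)/(2*10) = -0.2801
f*(-6.6027) = (y-b)^2/(4a) = (-6.6027 + 1)^2/(4*10)
= 31.3902/40 = 0.7848


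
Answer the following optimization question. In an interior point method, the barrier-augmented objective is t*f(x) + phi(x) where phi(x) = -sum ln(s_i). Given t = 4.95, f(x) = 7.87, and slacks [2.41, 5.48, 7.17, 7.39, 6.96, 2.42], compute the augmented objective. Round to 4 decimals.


Step 1: Compute log-barrier.
ln values: [0.8796, 1.7011, 1.9699, 2.0001, 1.9402, 0.8838]
phi = -(0.8796 + 1.7011 + 1.9699 + 2.0001 + 1.9402 + 0.8838) = -9.3747
Step 2: Compute augmented objective.
t*f(x) = 4.95*7.87 = 38.9565
Total = 38.9565 - 9.3747 = 29.5818


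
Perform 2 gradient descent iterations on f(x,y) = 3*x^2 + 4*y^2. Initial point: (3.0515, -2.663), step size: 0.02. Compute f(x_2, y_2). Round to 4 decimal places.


Gradient descent on f(x,y) = 3*x^2 + 4*y^2.
Starting point: (3.0515, -2.663), alpha = 0.02
Step 1: grad_x = 2*3*3.0515 = 18.309, grad_y = 2*4*-2.663 = -21.304
  x_1 = 3.0515 - 0.02*18.309 = 2.6853
  y_1 = -2.663 - 0.02*-21.304 = -2.2369
Step 2: grad_x = 2*3*2.6853 = 16.1119, grad_y = 2*4*-2.2369 = -17.8954
  x_2 = 2.6853 - 0.02*16.1119 = 2.3631
  y_2 = -2.2369 - 0.02*-17.8954 = -1.879
f(2.3631, -1.879) = 3*2.3631^2 + 4*(-1.879)^2 = 30.8752


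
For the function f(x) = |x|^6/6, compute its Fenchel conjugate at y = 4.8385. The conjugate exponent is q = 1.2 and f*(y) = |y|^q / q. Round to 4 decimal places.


The conjugate exponent q satisfies 1/p + 1/q = 1.
p = 6, so q = 6/(6 - 1) = 1.2
|y|^q = 4.8385^1.2 = 6.6321
f*(4.8385) = 6.6321 / 1.2 = 5.5268


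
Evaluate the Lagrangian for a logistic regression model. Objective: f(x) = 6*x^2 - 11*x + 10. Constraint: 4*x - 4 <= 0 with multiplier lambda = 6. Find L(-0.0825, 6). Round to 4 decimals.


Step 1: Evaluate f(x).
f(-0.0825) = 6*(-0.0825)^2 - 11*(-0.0825) + 10 = 10.9483
Step 2: Evaluate g(x).
g(-0.0825) = 4*-0.0825 - 4 = -4.33
Step 3: Compute Lagrangian.
L = 10.9483 + 6*-4.33 = -15.0317


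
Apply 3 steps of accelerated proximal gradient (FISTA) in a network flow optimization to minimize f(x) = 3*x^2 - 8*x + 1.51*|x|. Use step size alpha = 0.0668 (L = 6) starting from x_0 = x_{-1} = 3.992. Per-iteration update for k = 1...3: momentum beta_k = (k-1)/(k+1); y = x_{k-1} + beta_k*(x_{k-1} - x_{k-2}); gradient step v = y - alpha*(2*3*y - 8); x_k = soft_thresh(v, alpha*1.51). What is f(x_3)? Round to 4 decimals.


FISTA on f(x) = 3*x^2 - 8*x + 1.51*|x|
L = 6, alpha = 0.0668
Iteration 1: beta = 0.0, y = 3.992 + 0.0*(3.992 - 3.992) = 3.992
  grad(y) = 15.952, v = y - alpha*grad = 2.9264
  prox(v) = soft_thresh(2.9264, 0.1009) = 2.8255
Iteration 2: beta = 0.3333, y = 2.8255 + 0.3333*(2.8255 - 3.992) = 2.4367
  grad(y) = 6.6203, v = y - alpha*grad = 1.9945
  prox(v) = soft_thresh(1.9945, 0.1009) = 1.8936
Iteration 3: beta = 0.5, y = 1.8936 + 0.5*(1.8936 - 2.8255) = 1.4277
  grad(y) = 0.5659, v = y - alpha*grad = 1.3898
  prox(v) = soft_thresh(1.3898, 0.1009) = 1.289
f(x_3) = 3*1.289^2 - 8*1.289 + 1.51*|1.289| = -3.3811


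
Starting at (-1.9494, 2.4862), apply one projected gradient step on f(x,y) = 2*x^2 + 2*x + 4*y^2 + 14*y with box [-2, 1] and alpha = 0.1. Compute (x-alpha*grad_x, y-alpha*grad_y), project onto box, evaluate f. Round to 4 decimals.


Step 1: Compute gradient at (-1.9494, 2.4862).
grad_x = 2*2*-1.9494 + 2 = -5.7976
grad_y = 2*4*2.4862 + 14 = 33.8896
Step 2: Gradient step.
x_raw = -1.9494 - 0.1*-5.7976 = -1.3696
y_raw = 2.4862 - 0.1*33.8896 = -0.9028
Step 3: Project onto [-2, 1].
x_proj = clip(-1.3696) = -1.3696
y_proj = clip(-0.9028) = -0.9028
Step 4: Evaluate f.
f(-1.3696, -0.9028) = -8.3662


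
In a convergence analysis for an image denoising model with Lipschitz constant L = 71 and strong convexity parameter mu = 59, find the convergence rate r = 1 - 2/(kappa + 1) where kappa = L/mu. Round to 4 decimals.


Step 1: Compute the condition number.
kappa = L/mu = 71/59 = 1.2034
Step 2: Compute the convergence rate.
r = 1 - 2/(kappa + 1) = 1 - 2*mu/(L + mu) = (L - mu)/(L + mu) = 12/130 = 0.0923


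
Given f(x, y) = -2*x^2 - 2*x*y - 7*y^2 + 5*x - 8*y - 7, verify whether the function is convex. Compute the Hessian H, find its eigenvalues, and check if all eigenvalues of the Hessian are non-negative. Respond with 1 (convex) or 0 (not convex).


The Hessian of f(x,y) = -2*x^2 - 2*x*y - 7*y^2 + 5*x - 8*y - 7 is:
H = [[-4, -2], [-2, -14]]
Trace = -4 - 14 = -18
Determinant = -4*-14 - (-2)^2 = 52
Discriminant = (-18)^2 - 4*52 = 116.0
Eigenvalues: lambda_1 = -14.3852, lambda_2 = -3.6148
The function is not convex.

0


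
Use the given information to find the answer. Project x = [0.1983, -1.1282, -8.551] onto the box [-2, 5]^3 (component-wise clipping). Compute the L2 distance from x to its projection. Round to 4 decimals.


Project each component onto [-2, 5].
clip(0.1983) = 0.1983, clip(-1.1282) = -1.1282, clip(-8.551) = -2.0
Projection = [0.1983, -1.1282, -2.0]
Squared diffs: [0.0, 0.0, 42.9156]
Distance = sqrt(42.9156) = 6.551


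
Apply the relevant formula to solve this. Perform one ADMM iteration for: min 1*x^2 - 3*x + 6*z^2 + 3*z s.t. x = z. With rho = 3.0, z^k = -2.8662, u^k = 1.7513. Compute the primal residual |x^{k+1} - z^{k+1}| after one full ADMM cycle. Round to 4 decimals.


ADMM iteration with rho = 3.0, z^k = -2.8662, u^k = 1.7513
Step 1: x-update.
Minimize 1*x^2 - 3*x + (3.0/2)*(x + 2.8662 + 1.7513)^2
FOC: (2*1 + 3.0)*x = 3 + 3.0*(-2.8662 - 1.7513)
x^{k+1} = -2.1705
Step 2: z-update.
Minimize 6*z^2 + 3*z + (3.0/2)*(-2.1705 - z + 1.7513)^2
FOC: (2*6 + 3.0)*z = -3 + 3.0*(-2.1705 + 1.7513)
z^{k+1} = -0.2838
Step 3: u-update.
u^{k+1} = 1.7513 - 2.1705 + 0.2838 = -0.1354
Step 4: Primal residual = |-2.1705 + 0.2838| = 1.8867


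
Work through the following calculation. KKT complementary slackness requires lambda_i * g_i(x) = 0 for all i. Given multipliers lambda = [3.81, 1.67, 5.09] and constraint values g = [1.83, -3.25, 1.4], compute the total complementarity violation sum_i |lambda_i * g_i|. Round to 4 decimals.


KKT complementary slackness check:
lambda_1 * g_1 = 3.81 * 1.83 = 6.9723
lambda_2 * g_2 = 1.67 * -3.25 = -5.4275
lambda_3 * g_3 = 5.09 * 1.4 = 7.126
Total violation = 6.9723 + 5.4275 + 7.126 = 19.5258


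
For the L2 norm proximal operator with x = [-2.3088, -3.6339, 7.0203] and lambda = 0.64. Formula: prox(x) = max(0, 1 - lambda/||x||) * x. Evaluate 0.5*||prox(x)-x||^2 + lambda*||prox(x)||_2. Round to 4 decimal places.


Step 1: Compute ||x||.
||x|| = 8.2353
Step 2: Compute scaling factor.
scale = max(0, 1 - 0.64/8.2353) = 0.9223
Step 3: prox(x) = [-2.1294, -3.3515, 6.4747]
||prox(x)|| = 7.5953
Step 4: Proximal objective.
0.5*||prox-x||^2 = 0.2048
lambda*||prox|| = 4.861
Total = 5.0658


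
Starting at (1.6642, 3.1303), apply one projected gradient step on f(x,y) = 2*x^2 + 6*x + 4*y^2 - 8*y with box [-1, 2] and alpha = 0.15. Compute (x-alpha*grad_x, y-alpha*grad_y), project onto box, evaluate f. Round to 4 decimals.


Step 1: Compute gradient at (1.6642, 3.1303).
grad_x = 2*2*1.6642 + 6 = 12.6568
grad_y = 2*4*3.1303 - 8 = 17.0424
Step 2: Gradient step.
x_raw = 1.6642 - 0.15*12.6568 = -0.2343
y_raw = 3.1303 - 0.15*17.0424 = 0.5739
Step 3: Project onto [-1, 2].
x_proj = clip(-0.2343) = -0.2343
y_proj = clip(0.5739) = 0.5739
Step 4: Evaluate f.
f(-0.2343, 0.5739) = -4.57


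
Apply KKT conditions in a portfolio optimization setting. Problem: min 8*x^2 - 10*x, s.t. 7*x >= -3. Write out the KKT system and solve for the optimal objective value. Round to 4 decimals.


Step 1: Try lambda = 0 (constraint inactive).
Stationarity: 2*8*x - 10 = 0
x* = 10/(2*8) = 0.625
Check constraint: 7*0.625 = 4.375 >= -3 -- satisfied.
Step 2: Compute optimal value.
f(x*) = 8*0.625^2 - 10*0.625 = -3.125


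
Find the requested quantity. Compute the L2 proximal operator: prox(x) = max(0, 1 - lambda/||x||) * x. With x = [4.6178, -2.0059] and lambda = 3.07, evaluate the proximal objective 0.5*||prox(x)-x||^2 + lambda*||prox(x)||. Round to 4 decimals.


Step 1: Compute ||x||.
||x|| = 5.0347
Step 2: Compute scaling factor.
scale = max(0, 1 - 3.07/5.0347) = 0.3902
Step 3: prox(x) = [1.802, -0.7828]
||prox(x)|| = 1.9647
Step 4: Proximal objective.
0.5*||prox-x||^2 = 4.7125
lambda*||prox|| = 6.0316
Total = 10.7439


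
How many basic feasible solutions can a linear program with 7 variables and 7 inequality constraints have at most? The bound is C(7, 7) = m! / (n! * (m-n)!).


Each vertex corresponds to some choice of n active constraints out of m, so the number of vertices is at most C(m, n) = m! / (n!(m-n)!).
m = 7, n = 7
Numerator: 7 * 6 * 5 * 4 * 3 * 2 * 1
Denominator: 7! = 5040
C(7, 7) = 1


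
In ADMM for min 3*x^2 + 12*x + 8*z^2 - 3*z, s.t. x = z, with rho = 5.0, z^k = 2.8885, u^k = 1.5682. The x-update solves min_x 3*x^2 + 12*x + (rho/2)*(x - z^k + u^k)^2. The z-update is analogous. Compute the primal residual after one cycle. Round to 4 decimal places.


ADMM iteration with rho = 5.0, z^k = 2.8885, u^k = 1.5682
Step 1: x-update.
Minimize 3*x^2 + 12*x + (5.0/2)*(x - 2.8885 + 1.5682)^2
FOC: (2*3 + 5.0)*x = -12 + 5.0*(2.8885 - 1.5682)
x^{k+1} = -0.4908
Step 2: z-update.
Minimize 8*z^2 - 3*z + (5.0/2)*(-0.4908 - z + 1.5682)^2
FOC: (2*8 + 5.0)*z = 3 + 5.0*(-0.4908 + 1.5682)
z^{k+1} = 0.3994
Step 3: u-update.
u^{k+1} = 1.5682 - 0.4908 - 0.3994 = 0.678
Step 4: Primal residual = |-0.4908 - 0.3994| = 0.8902


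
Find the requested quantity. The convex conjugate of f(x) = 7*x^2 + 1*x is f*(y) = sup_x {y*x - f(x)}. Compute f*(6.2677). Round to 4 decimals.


f*(y) = sup_x {y*x - a*x^2 - b*x} = sup_x {(y-b)*x - a*x^2}
FOC: (y - b) - 2a*x = 0 => x* = (y - b)/(2a)
x* = (6.2677 - 1)/(2*7) = 0.3763
f*(6.2677) = (y-b)^2/(4a) = (6.2677 - 1)^2/(4*7)
= 27.7487/28 = 0.991
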